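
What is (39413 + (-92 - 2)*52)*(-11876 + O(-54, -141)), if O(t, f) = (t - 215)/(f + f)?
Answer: -115616042575/282 ≈ -4.0999e+8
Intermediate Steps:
O(t, f) = (-215 + t)/(2*f) (O(t, f) = (-215 + t)/((2*f)) = (-215 + t)*(1/(2*f)) = (-215 + t)/(2*f))
(39413 + (-92 - 2)*52)*(-11876 + O(-54, -141)) = (39413 + (-92 - 2)*52)*(-11876 + (½)*(-215 - 54)/(-141)) = (39413 - 94*52)*(-11876 + (½)*(-1/141)*(-269)) = (39413 - 4888)*(-11876 + 269/282) = 34525*(-3348763/282) = -115616042575/282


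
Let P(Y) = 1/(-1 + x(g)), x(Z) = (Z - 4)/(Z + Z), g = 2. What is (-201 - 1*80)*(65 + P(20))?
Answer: -54233/3 ≈ -18078.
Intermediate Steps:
x(Z) = (-4 + Z)/(2*Z) (x(Z) = (-4 + Z)/((2*Z)) = (-4 + Z)*(1/(2*Z)) = (-4 + Z)/(2*Z))
P(Y) = -2/3 (P(Y) = 1/(-1 + (1/2)*(-4 + 2)/2) = 1/(-1 + (1/2)*(1/2)*(-2)) = 1/(-1 - 1/2) = 1/(-3/2) = -2/3)
(-201 - 1*80)*(65 + P(20)) = (-201 - 1*80)*(65 - 2/3) = (-201 - 80)*(193/3) = -281*193/3 = -54233/3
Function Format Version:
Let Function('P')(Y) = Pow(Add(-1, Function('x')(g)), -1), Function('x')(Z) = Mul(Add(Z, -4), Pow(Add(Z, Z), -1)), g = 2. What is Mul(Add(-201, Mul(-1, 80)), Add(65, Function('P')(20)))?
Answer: Rational(-54233, 3) ≈ -18078.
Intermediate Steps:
Function('x')(Z) = Mul(Rational(1, 2), Pow(Z, -1), Add(-4, Z)) (Function('x')(Z) = Mul(Add(-4, Z), Pow(Mul(2, Z), -1)) = Mul(Add(-4, Z), Mul(Rational(1, 2), Pow(Z, -1))) = Mul(Rational(1, 2), Pow(Z, -1), Add(-4, Z)))
Function('P')(Y) = Rational(-2, 3) (Function('P')(Y) = Pow(Add(-1, Mul(Rational(1, 2), Pow(2, -1), Add(-4, 2))), -1) = Pow(Add(-1, Mul(Rational(1, 2), Rational(1, 2), -2)), -1) = Pow(Add(-1, Rational(-1, 2)), -1) = Pow(Rational(-3, 2), -1) = Rational(-2, 3))
Mul(Add(-201, Mul(-1, 80)), Add(65, Function('P')(20))) = Mul(Add(-201, Mul(-1, 80)), Add(65, Rational(-2, 3))) = Mul(Add(-201, -80), Rational(193, 3)) = Mul(-281, Rational(193, 3)) = Rational(-54233, 3)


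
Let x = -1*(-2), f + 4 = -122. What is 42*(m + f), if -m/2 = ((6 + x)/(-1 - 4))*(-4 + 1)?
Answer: -28476/5 ≈ -5695.2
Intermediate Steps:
f = -126 (f = -4 - 122 = -126)
x = 2
m = -48/5 (m = -2*(6 + 2)/(-1 - 4)*(-4 + 1) = -2*8/(-5)*(-3) = -2*8*(-⅕)*(-3) = -(-16)*(-3)/5 = -2*24/5 = -48/5 ≈ -9.6000)
42*(m + f) = 42*(-48/5 - 126) = 42*(-678/5) = -28476/5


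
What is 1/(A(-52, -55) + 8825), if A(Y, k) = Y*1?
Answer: 1/8773 ≈ 0.00011399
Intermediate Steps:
A(Y, k) = Y
1/(A(-52, -55) + 8825) = 1/(-52 + 8825) = 1/8773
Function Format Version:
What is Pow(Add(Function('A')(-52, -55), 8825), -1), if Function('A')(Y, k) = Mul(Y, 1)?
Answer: Rational(1, 8773) ≈ 0.00011399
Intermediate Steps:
Function('A')(Y, k) = Y
Pow(Add(Function('A')(-52, -55), 8825), -1) = Pow(Add(-52, 8825), -1) = Pow(8773, -1) = Rational(1, 8773)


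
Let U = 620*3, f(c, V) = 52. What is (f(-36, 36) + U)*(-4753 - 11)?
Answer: -9108768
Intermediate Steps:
U = 1860
(f(-36, 36) + U)*(-4753 - 11) = (52 + 1860)*(-4753 - 11) = 1912*(-4764) = -9108768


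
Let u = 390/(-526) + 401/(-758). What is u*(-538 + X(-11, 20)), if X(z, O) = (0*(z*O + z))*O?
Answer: 68130437/99677 ≈ 683.51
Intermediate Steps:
X(z, O) = 0 (X(z, O) = (0*(O*z + z))*O = (0*(z + O*z))*O = 0*O = 0)
u = -253273/199354 (u = 390*(-1/526) + 401*(-1/758) = -195/263 - 401/758 = -253273/199354 ≈ -1.2705)
u*(-538 + X(-11, 20)) = -253273*(-538 + 0)/199354 = -253273/199354*(-538) = 68130437/99677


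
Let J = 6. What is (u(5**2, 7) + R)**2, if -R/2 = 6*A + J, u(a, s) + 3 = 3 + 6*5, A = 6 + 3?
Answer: 8100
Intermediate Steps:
A = 9
u(a, s) = 30 (u(a, s) = -3 + (3 + 6*5) = -3 + (3 + 30) = -3 + 33 = 30)
R = -120 (R = -2*(6*9 + 6) = -2*(54 + 6) = -2*60 = -120)
(u(5**2, 7) + R)**2 = (30 - 120)**2 = (-90)**2 = 8100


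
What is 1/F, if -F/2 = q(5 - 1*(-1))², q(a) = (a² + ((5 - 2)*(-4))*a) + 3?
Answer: -1/2178 ≈ -0.00045914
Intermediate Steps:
q(a) = 3 + a² - 12*a (q(a) = (a² + (3*(-4))*a) + 3 = (a² - 12*a) + 3 = 3 + a² - 12*a)
F = -2178 (F = -2*(3 + (5 - 1*(-1))² - 12*(5 - 1*(-1)))² = -2*(3 + (5 + 1)² - 12*(5 + 1))² = -2*(3 + 6² - 12*6)² = -2*(3 + 36 - 72)² = -2*(-33)² = -2*1089 = -2178)
1/F = 1/(-2178) = -1/2178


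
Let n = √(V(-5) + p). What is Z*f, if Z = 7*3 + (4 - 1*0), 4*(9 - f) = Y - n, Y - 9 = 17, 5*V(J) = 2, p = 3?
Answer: 125/2 + 5*√85/4 ≈ 74.024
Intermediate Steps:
V(J) = ⅖ (V(J) = (⅕)*2 = ⅖)
Y = 26 (Y = 9 + 17 = 26)
n = √85/5 (n = √(⅖ + 3) = √(17/5) = √85/5 ≈ 1.8439)
f = 5/2 + √85/20 (f = 9 - (26 - √85/5)/4 = 9 + (-13/2 + √85/20) = 5/2 + √85/20 ≈ 2.9610)
Z = 25 (Z = 21 + (4 + 0) = 21 + 4 = 25)
Z*f = 25*(5/2 + √85/20) = 125/2 + 5*√85/4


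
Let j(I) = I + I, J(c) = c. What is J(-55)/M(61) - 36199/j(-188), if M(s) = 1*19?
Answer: 667101/7144 ≈ 93.379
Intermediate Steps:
M(s) = 19
j(I) = 2*I
J(-55)/M(61) - 36199/j(-188) = -55/19 - 36199/(2*(-188)) = -55*1/19 - 36199/(-376) = -55/19 - 36199*(-1/376) = -55/19 + 36199/376 = 667101/7144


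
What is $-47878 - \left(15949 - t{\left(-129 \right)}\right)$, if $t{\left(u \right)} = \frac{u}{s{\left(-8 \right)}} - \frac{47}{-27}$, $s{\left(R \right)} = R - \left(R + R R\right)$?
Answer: $- \frac{110286565}{1728} \approx -63823.0$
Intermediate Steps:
$s{\left(R \right)} = - R^{2}$ ($s{\left(R \right)} = R - \left(R + R^{2}\right) = - R^{2}$)
$t{\left(u \right)} = \frac{47}{27} - \frac{u}{64}$ ($t{\left(u \right)} = \frac{u}{\left(-1\right) \left(-8\right)^{2}} - \frac{47}{-27} = \frac{u}{\left(-1\right) 64} - - \frac{47}{27} = \frac{u}{-64} + \frac{47}{27} = u \left(- \frac{1}{64}\right) + \frac{47}{27} = - \frac{u}{64} + \frac{47}{27} = \frac{47}{27} - \frac{u}{64}$)
$-47878 - \left(15949 - t{\left(-129 \right)}\right) = -47878 - \left(15949 - \left(\frac{47}{27} - - \frac{129}{64}\right)\right) = -47878 - \left(15949 - \left(\frac{47}{27} + \frac{129}{64}\right)\right) = -47878 - \left(15949 - \frac{6491}{1728}\right) = -47878 - \frac{27553381}{1728} = - \frac{110286565}{1728}$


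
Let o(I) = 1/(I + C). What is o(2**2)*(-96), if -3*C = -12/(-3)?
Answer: -36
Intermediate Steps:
C = -4/3 (C = -(-4)*3/(-3)/3 = -(-4)*3*(-1/3)/3 = -(-4)*(-1)/3 = -1/3*4 = -4/3 ≈ -1.3333)
o(I) = 1/(-4/3 + I) (o(I) = 1/(I - 4/3) = 1/(-4/3 + I))
o(2**2)*(-96) = (3/(-4 + 3*2**2))*(-96) = (3/(-4 + 3*4))*(-96) = (3/(-4 + 12))*(-96) = (3/8)*(-96) = -36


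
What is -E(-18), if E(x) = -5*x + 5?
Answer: -95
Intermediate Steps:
E(x) = 5 - 5*x
-E(-18) = -(5 - 5*(-18)) = -(5 + 90) = -1*95 = -95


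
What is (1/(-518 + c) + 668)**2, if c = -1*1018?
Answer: 1052772446209/2359296 ≈ 4.4622e+5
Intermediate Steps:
c = -1018
(1/(-518 + c) + 668)**2 = (1/(-518 - 1018) + 668)**2 = (1/(-1536) + 668)**2 = (-1/1536 + 668)**2 = (1026047/1536)**2 = 1052772446209/2359296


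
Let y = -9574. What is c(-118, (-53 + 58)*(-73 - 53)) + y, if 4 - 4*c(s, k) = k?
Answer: -18831/2 ≈ -9415.5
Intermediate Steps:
c(s, k) = 1 - k/4
c(-118, (-53 + 58)*(-73 - 53)) + y = (1 - (-53 + 58)*(-73 - 53)/4) - 9574 = (1 - 5*(-126)/4) - 9574 = (1 - 1/4*(-630)) - 9574 = (1 + 315/2) - 9574 = 317/2 - 9574 = -18831/2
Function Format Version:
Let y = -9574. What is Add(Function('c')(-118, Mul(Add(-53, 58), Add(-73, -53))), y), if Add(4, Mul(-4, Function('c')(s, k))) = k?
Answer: Rational(-18831, 2) ≈ -9415.5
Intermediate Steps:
Function('c')(s, k) = Add(1, Mul(Rational(-1, 4), k))
Add(Function('c')(-118, Mul(Add(-53, 58), Add(-73, -53))), y) = Add(Add(1, Mul(Rational(-1, 4), Mul(Add(-53, 58), Add(-73, -53)))), -9574) = Add(Add(1, Mul(Rational(-1, 4), Mul(5, -126))), -9574) = Add(Add(1, Mul(Rational(-1, 4), -630)), -9574) = Add(Add(1, Rational(315, 2)), -9574) = Add(Rational(317, 2), -9574) = Rational(-18831, 2)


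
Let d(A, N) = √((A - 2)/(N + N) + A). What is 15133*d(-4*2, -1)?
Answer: 15133*I*√3 ≈ 26211.0*I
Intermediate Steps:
d(A, N) = √(A + (-2 + A)/(2*N)) (d(A, N) = √((-2 + A)/((2*N)) + A) = √((-2 + A)*(1/(2*N)) + A) = √((-2 + A)/(2*N) + A) = √(A + (-2 + A)/(2*N)))
15133*d(-4*2, -1) = 15133*(√2*√((-2 - 4*2 + 2*(-4*2)*(-1))/(-1))/2) = 15133*(√2*√(-(-2 - 8 + 2*(-8)*(-1)))/2) = 15133*(√2*√(-(-2 - 8 + 16))/2) = 15133*(√2*√(-1*6)/2) = 15133*(√2*√(-6)/2) = 15133*(√2*(I*√6)/2) = 15133*(I*√3) = 15133*I*√3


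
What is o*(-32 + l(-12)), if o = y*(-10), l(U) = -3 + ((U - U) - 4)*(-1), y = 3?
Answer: 930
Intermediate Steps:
l(U) = 1 (l(U) = -3 + (0 - 4)*(-1) = -3 - 4*(-1) = -3 + 4 = 1)
o = -30 (o = 3*(-10) = -30)
o*(-32 + l(-12)) = -30*(-32 + 1) = -30*(-31) = 930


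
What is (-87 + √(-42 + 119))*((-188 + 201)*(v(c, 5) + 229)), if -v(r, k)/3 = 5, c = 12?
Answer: -242034 + 2782*√77 ≈ -2.1762e+5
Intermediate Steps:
v(r, k) = -15 (v(r, k) = -3*5 = -15)
(-87 + √(-42 + 119))*((-188 + 201)*(v(c, 5) + 229)) = (-87 + √(-42 + 119))*((-188 + 201)*(-15 + 229)) = (-87 + √77)*(13*214) = (-87 + √77)*2782 = -242034 + 2782*√77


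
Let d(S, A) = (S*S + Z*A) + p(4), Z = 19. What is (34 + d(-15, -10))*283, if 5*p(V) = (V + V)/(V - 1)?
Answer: 295169/15 ≈ 19678.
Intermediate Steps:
p(V) = 2*V/(5*(-1 + V)) (p(V) = ((V + V)/(V - 1))/5 = ((2*V)/(-1 + V))/5 = (2*V/(-1 + V))/5 = 2*V/(5*(-1 + V)))
d(S, A) = 8/15 + S**2 + 19*A (d(S, A) = (S*S + 19*A) + (2/5)*4/(-1 + 4) = (S**2 + 19*A) + (2/5)*4/3 = (S**2 + 19*A) + (2/5)*4*(1/3) = (S**2 + 19*A) + 8/15 = 8/15 + S**2 + 19*A)
(34 + d(-15, -10))*283 = (34 + (8/15 + (-15)**2 + 19*(-10)))*283 = (34 + (8/15 + 225 - 190))*283 = (34 + 533/15)*283 = (1043/15)*283 = 295169/15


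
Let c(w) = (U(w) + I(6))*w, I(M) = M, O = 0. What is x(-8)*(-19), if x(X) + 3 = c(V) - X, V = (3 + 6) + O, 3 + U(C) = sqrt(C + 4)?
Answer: -608 - 171*sqrt(13) ≈ -1224.5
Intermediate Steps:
U(C) = -3 + sqrt(4 + C) (U(C) = -3 + sqrt(C + 4) = -3 + sqrt(4 + C))
V = 9 (V = (3 + 6) + 0 = 9 + 0 = 9)
c(w) = w*(3 + sqrt(4 + w)) (c(w) = ((-3 + sqrt(4 + w)) + 6)*w = (3 + sqrt(4 + w))*w = w*(3 + sqrt(4 + w)))
x(X) = 24 - X + 9*sqrt(13) (x(X) = -3 + (9*(3 + sqrt(4 + 9)) - X) = -3 + (9*(3 + sqrt(13)) - X) = -3 + ((27 + 9*sqrt(13)) - X) = -3 + (27 - X + 9*sqrt(13)) = 24 - X + 9*sqrt(13))
x(-8)*(-19) = (24 - 1*(-8) + 9*sqrt(13))*(-19) = (24 + 8 + 9*sqrt(13))*(-19) = (32 + 9*sqrt(13))*(-19) = -608 - 171*sqrt(13)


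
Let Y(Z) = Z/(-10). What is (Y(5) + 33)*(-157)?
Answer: -10205/2 ≈ -5102.5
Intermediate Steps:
Y(Z) = -Z/10 (Y(Z) = Z*(-⅒) = -Z/10)
(Y(5) + 33)*(-157) = (-⅒*5 + 33)*(-157) = (-½ + 33)*(-157) = (65/2)*(-157) = -10205/2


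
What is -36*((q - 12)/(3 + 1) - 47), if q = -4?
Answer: 1836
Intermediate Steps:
-36*((q - 12)/(3 + 1) - 47) = -36*((-4 - 12)/(3 + 1) - 47) = -36*(-16/4 - 47) = -36*(-16*¼ - 47) = -36*(-4 - 47) = -36*(-51) = 1836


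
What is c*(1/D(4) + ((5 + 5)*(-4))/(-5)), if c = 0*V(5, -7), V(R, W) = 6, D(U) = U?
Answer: 0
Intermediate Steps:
c = 0 (c = 0*6 = 0)
c*(1/D(4) + ((5 + 5)*(-4))/(-5)) = 0*(1/4 + ((5 + 5)*(-4))/(-5)) = 0*(1*(1/4) + (10*(-4))*(-1/5)) = 0*(1/4 - 40*(-1/5)) = 0*(1/4 + 8) = 0*(33/4) = 0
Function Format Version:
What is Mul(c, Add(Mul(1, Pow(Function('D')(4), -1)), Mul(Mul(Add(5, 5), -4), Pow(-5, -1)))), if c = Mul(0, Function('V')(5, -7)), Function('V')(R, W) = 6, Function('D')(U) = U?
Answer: 0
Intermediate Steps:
c = 0 (c = Mul(0, 6) = 0)
Mul(c, Add(Mul(1, Pow(Function('D')(4), -1)), Mul(Mul(Add(5, 5), -4), Pow(-5, -1)))) = Mul(0, Add(Mul(1, Pow(4, -1)), Mul(Mul(Add(5, 5), -4), Pow(-5, -1)))) = Mul(0, Add(Mul(1, Rational(1, 4)), Mul(Mul(10, -4), Rational(-1, 5)))) = Mul(0, Add(Rational(1, 4), Mul(-40, Rational(-1, 5)))) = Mul(0, Add(Rational(1, 4), 8)) = Mul(0, Rational(33, 4)) = 0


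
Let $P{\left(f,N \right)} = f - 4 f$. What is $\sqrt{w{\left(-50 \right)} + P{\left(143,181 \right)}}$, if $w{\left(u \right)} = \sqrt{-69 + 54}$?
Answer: $\sqrt{-429 + i \sqrt{15}} \approx 0.09349 + 20.713 i$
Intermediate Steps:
$w{\left(u \right)} = i \sqrt{15}$ ($w{\left(u \right)} = \sqrt{-15} = i \sqrt{15}$)
$P{\left(f,N \right)} = - 3 f$ ($P{\left(f,N \right)} = f - 4 f = - 3 f$)
$\sqrt{w{\left(-50 \right)} + P{\left(143,181 \right)}} = \sqrt{i \sqrt{15} - 429} = \sqrt{-429 + i \sqrt{15}}$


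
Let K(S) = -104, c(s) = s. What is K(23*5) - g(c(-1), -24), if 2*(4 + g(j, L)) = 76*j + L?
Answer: -50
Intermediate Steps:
g(j, L) = -4 + L/2 + 38*j (g(j, L) = -4 + (76*j + L)/2 = -4 + (L + 76*j)/2 = -4 + (L/2 + 38*j) = -4 + L/2 + 38*j)
K(23*5) - g(c(-1), -24) = -104 - (-4 + (1/2)*(-24) + 38*(-1)) = -104 - (-4 - 12 - 38) = -104 - 1*(-54) = -104 + 54 = -50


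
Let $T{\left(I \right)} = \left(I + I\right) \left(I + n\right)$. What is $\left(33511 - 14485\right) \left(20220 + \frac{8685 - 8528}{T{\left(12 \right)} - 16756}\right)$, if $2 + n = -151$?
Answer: $\frac{3873985106859}{10070} \approx 3.8471 \cdot 10^{8}$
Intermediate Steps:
$n = -153$ ($n = -2 - 151 = -153$)
$T{\left(I \right)} = 2 I \left(-153 + I\right)$ ($T{\left(I \right)} = \left(I + I\right) \left(I - 153\right) = 2 I \left(-153 + I\right)$)
$\left(33511 - 14485\right) \left(20220 + \frac{8685 - 8528}{T{\left(12 \right)} - 16756}\right) = \left(33511 - 14485\right) \left(20220 + \frac{8685 - 8528}{2 \cdot 12 \left(-153 + 12\right) - 16756}\right) = 19026 \left(20220 + \frac{157}{2 \cdot 12 \left(-141\right) - 16756}\right) = 19026 \left(20220 + \frac{157}{-3384 - 16756}\right) = 19026 \left(20220 + \frac{157}{-20140}\right) = 19026 \left(20220 + 157 \left(- \frac{1}{20140}\right)\right) = 19026 \left(20220 - \frac{157}{20140}\right) = 19026 \cdot \frac{407230643}{20140} = \frac{3873985106859}{10070}$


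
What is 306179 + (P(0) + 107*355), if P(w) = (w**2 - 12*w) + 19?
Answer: 344183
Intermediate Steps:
P(w) = 19 + w**2 - 12*w
306179 + (P(0) + 107*355) = 306179 + ((19 + 0**2 - 12*0) + 107*355) = 306179 + ((19 + 0 + 0) + 37985) = 306179 + (19 + 37985) = 306179 + 38004 = 344183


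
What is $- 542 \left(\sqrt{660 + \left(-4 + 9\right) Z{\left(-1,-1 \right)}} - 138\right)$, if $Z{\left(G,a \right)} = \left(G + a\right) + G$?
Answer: $74796 - 542 \sqrt{645} \approx 61031.0$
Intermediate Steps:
$Z{\left(G,a \right)} = a + 2 G$
$- 542 \left(\sqrt{660 + \left(-4 + 9\right) Z{\left(-1,-1 \right)}} - 138\right) = - 542 \left(\sqrt{660 + \left(-4 + 9\right) \left(-1 + 2 \left(-1\right)\right)} - 138\right) = - 542 \left(\sqrt{660 + 5 \left(-1 - 2\right)} - 138\right) = - 542 \left(\sqrt{660 + 5 \left(-3\right)} - 138\right) = - 542 \left(\sqrt{660 - 15} - 138\right) = - 542 \left(\sqrt{645} - 138\right) = - 542 \left(-138 + \sqrt{645}\right) = 74796 - 542 \sqrt{645}$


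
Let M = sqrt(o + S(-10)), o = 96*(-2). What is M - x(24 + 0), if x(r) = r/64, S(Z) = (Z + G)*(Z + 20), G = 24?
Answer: -3/8 + 2*I*sqrt(13) ≈ -0.375 + 7.2111*I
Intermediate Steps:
S(Z) = (20 + Z)*(24 + Z) (S(Z) = (Z + 24)*(Z + 20) = (24 + Z)*(20 + Z) = (20 + Z)*(24 + Z))
o = -192
x(r) = r/64 (x(r) = r*(1/64) = r/64)
M = 2*I*sqrt(13) (M = sqrt(-192 + (480 + (-10)**2 + 44*(-10))) = sqrt(-192 + (480 + 100 - 440)) = sqrt(-192 + 140) = sqrt(-52) = 2*I*sqrt(13) ≈ 7.2111*I)
M - x(24 + 0) = 2*I*sqrt(13) - (24 + 0)/64 = 2*I*sqrt(13) - 24/64 = 2*I*sqrt(13) - 1*3/8 = 2*I*sqrt(13) - 3/8 = -3/8 + 2*I*sqrt(13)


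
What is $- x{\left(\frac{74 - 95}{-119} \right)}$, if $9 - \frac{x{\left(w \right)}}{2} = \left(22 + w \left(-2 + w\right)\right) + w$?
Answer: $\frac{7430}{289} \approx 25.709$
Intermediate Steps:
$x{\left(w \right)} = -26 - 2 w - 2 w \left(-2 + w\right)$ ($x{\left(w \right)} = 18 - 2 \left(\left(22 + w \left(-2 + w\right)\right) + w\right) = 18 - 2 \left(22 + w + w \left(-2 + w\right)\right) = 18 - \left(44 + 2 w + 2 w \left(-2 + w\right)\right) = -26 - 2 w - 2 w \left(-2 + w\right)$)
$- x{\left(\frac{74 - 95}{-119} \right)} = - (-26 - 2 \left(\frac{74 - 95}{-119}\right)^{2} + 2 \frac{74 - 95}{-119}) = - (-26 - 2 \left(\left(74 - 95\right) \left(- \frac{1}{119}\right)\right)^{2} + 2 \left(74 - 95\right) \left(- \frac{1}{119}\right)) = - (-26 - 2 \left(\left(-21\right) \left(- \frac{1}{119}\right)\right)^{2} + 2 \left(\left(-21\right) \left(- \frac{1}{119}\right)\right)) = - (-26 - 2 \left(\frac{3}{17}\right)^{2} + 2 \cdot \frac{3}{17}) = - (-26 - \frac{18}{289} + \frac{6}{17}) = \left(-1\right) \left(- \frac{7430}{289}\right) = \frac{7430}{289}$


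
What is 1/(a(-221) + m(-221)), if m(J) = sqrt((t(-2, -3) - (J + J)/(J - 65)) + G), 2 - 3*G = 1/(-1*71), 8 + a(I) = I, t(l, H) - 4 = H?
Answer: -536547/122868968 - sqrt(691185)/122868968 ≈ -0.0043736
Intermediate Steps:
t(l, H) = 4 + H
a(I) = -8 + I
G = 143/213 (G = 2/3 - 1/(3*((-1*71))) = 2/3 - 1/3/(-71) = 2/3 - 1/3*(-1/71) = 2/3 + 1/213 = 143/213 ≈ 0.67136)
m(J) = sqrt(356/213 - 2*J/(-65 + J)) (m(J) = sqrt(((4 - 3) - (J + J)/(J - 65)) + 143/213) = sqrt((1 - 2*J/(-65 + J)) + 143/213) = sqrt(356/213 - 2*J/(-65 + J)))
1/(a(-221) + m(-221)) = 1/((-8 - 221) + sqrt(2130)*sqrt((-2314 - 7*(-221))/(-65 - 221))/213) = 1/(-229 + sqrt(2130)*sqrt((-2314 + 1547)/(-286))/213) = 1/(-229 + sqrt(2130)*sqrt(-1/286*(-767))/213) = 1/(-229 + sqrt(2130)*sqrt(59/22)/213) = 1/(-229 + sqrt(2130)*(sqrt(1298)/22)/213) = 1/(-229 + sqrt(691185)/2343)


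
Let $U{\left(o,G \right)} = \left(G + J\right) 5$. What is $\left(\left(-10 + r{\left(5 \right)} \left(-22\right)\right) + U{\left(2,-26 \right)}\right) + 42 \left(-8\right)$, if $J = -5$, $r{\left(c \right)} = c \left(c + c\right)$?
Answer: $-1601$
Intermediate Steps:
$r{\left(c \right)} = 2 c^{2}$ ($r{\left(c \right)} = c 2 c = 2 c^{2}$)
$U{\left(o,G \right)} = -25 + 5 G$ ($U{\left(o,G \right)} = \left(G - 5\right) 5 = \left(-5 + G\right) 5 = -25 + 5 G$)
$\left(\left(-10 + r{\left(5 \right)} \left(-22\right)\right) + U{\left(2,-26 \right)}\right) + 42 \left(-8\right) = \left(\left(-10 + 2 \cdot 5^{2} \left(-22\right)\right) + \left(-25 + 5 \left(-26\right)\right)\right) + 42 \left(-8\right) = \left(\left(-10 + 2 \cdot 25 \left(-22\right)\right) - 155\right) - 336 = \left(\left(-10 + 50 \left(-22\right)\right) - 155\right) - 336 = \left(\left(-10 - 1100\right) - 155\right) - 336 = \left(-1110 - 155\right) - 336 = -1265 - 336 = -1601$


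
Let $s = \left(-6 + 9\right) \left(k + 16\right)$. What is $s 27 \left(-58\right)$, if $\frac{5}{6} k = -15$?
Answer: $9396$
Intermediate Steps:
$k = -18$ ($k = \frac{6}{5} \left(-15\right) = -18$)
$s = -6$ ($s = \left(-6 + 9\right) \left(-18 + 16\right) = 3 \left(-2\right) = -6$)
$s 27 \left(-58\right) = \left(-6\right) 27 \left(-58\right) = \left(-162\right) \left(-58\right) = 9396$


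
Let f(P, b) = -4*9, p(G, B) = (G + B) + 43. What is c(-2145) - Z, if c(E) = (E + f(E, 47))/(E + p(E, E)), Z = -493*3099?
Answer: 9765744525/6392 ≈ 1.5278e+6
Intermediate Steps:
p(G, B) = 43 + B + G (p(G, B) = (B + G) + 43 = 43 + B + G)
f(P, b) = -36
Z = -1527807
c(E) = (-36 + E)/(43 + 3*E) (c(E) = (E - 36)/(E + (43 + E + E)) = (-36 + E)/(E + (43 + 2*E)) = (-36 + E)/(43 + 3*E))
c(-2145) - Z = (-36 - 2145)/(43 + 3*(-2145)) - 1*(-1527807) = -2181/(43 - 6435) + 1527807 = -2181/(-6392) + 1527807 = -1/6392*(-2181) + 1527807 = 2181/6392 + 1527807 = 9765744525/6392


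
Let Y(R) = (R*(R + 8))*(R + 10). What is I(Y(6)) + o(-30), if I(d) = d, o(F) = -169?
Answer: 1175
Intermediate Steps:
Y(R) = R*(8 + R)*(10 + R) (Y(R) = (R*(8 + R))*(10 + R) = R*(8 + R)*(10 + R))
I(Y(6)) + o(-30) = 6*(80 + 6**2 + 18*6) - 169 = 6*(80 + 36 + 108) - 169 = 6*224 - 169 = 1344 - 169 = 1175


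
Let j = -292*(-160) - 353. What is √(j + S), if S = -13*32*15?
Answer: √40127 ≈ 200.32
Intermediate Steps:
S = -6240 (S = -416*15 = -6240)
j = 46367 (j = 46720 - 353 = 46367)
√(j + S) = √(46367 - 6240) = √40127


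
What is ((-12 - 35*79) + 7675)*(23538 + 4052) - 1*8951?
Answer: 135126869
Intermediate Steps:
((-12 - 35*79) + 7675)*(23538 + 4052) - 1*8951 = ((-12 - 2765) + 7675)*27590 - 8951 = (-2777 + 7675)*27590 - 8951 = 4898*27590 - 8951 = 135135820 - 8951 = 135126869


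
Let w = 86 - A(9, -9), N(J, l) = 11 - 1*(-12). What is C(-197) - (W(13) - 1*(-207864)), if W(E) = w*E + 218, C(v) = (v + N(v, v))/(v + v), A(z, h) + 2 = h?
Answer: -41240484/197 ≈ -2.0934e+5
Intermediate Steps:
A(z, h) = -2 + h
N(J, l) = 23 (N(J, l) = 11 + 12 = 23)
w = 97 (w = 86 - (-2 - 9) = 86 - 1*(-11) = 86 + 11 = 97)
C(v) = (23 + v)/(2*v) (C(v) = (v + 23)/(v + v) = (23 + v)/((2*v)) = (23 + v)*(1/(2*v)) = (23 + v)/(2*v))
W(E) = 218 + 97*E (W(E) = 97*E + 218 = 218 + 97*E)
C(-197) - (W(13) - 1*(-207864)) = (1/2)*(23 - 197)/(-197) - ((218 + 97*13) - 1*(-207864)) = (1/2)*(-1/197)*(-174) - ((218 + 1261) + 207864) = 87/197 - (1479 + 207864) = 87/197 - 1*209343 = 87/197 - 209343 = -41240484/197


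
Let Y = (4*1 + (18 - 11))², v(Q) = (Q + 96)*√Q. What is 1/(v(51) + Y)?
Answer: -121/1087418 + 147*√51/1087418 ≈ 0.00085412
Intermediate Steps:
v(Q) = √Q*(96 + Q) (v(Q) = (96 + Q)*√Q = √Q*(96 + Q))
Y = 121 (Y = (4 + 7)² = 11² = 121)
1/(v(51) + Y) = 1/(√51*(96 + 51) + 121) = 1/(√51*147 + 121) = 1/(147*√51 + 121) = 1/(121 + 147*√51)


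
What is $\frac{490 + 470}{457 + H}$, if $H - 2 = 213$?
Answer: $\frac{10}{7} \approx 1.4286$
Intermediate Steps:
$H = 215$ ($H = 2 + 213 = 215$)
$\frac{490 + 470}{457 + H} = \frac{490 + 470}{457 + 215} = \frac{960}{672} = 960 \cdot \frac{1}{672} = \frac{10}{7}$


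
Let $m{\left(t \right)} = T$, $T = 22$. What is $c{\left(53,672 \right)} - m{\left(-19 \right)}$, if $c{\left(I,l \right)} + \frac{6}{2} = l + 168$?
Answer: $815$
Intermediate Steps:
$c{\left(I,l \right)} = 165 + l$ ($c{\left(I,l \right)} = -3 + \left(l + 168\right) = -3 + \left(168 + l\right) = 165 + l$)
$m{\left(t \right)} = 22$
$c{\left(53,672 \right)} - m{\left(-19 \right)} = \left(165 + 672\right) - 22 = 837 - 22 = 815$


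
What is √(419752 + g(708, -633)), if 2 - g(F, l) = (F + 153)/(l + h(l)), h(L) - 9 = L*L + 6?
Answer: √152345768251063/19051 ≈ 647.88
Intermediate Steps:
h(L) = 15 + L² (h(L) = 9 + (L*L + 6) = 9 + (L² + 6) = 9 + (6 + L²) = 15 + L²)
g(F, l) = 2 - (153 + F)/(15 + l + l²) (g(F, l) = 2 - (F + 153)/(l + (15 + l²)) = 2 - (153 + F)/(15 + l + l²))
√(419752 + g(708, -633)) = √(419752 + (-123 - 1*708 + 2*(-633) + 2*(-633)²)/(15 - 633 + (-633)²)) = √(419752 + (-123 - 708 - 1266 + 2*400689)/(15 - 633 + 400689)) = √(419752 + (-123 - 708 - 1266 + 801378)/400071) = √(419752 + (1/400071)*799281) = √(419752 + 38061/19051) = √(7996733413/19051) = √152345768251063/19051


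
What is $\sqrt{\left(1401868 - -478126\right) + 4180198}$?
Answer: $4 \sqrt{378762} \approx 2461.7$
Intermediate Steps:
$\sqrt{\left(1401868 - -478126\right) + 4180198} = \sqrt{\left(1401868 + 478126\right) + 4180198} = \sqrt{1879994 + 4180198} = \sqrt{6060192} = 4 \sqrt{378762}$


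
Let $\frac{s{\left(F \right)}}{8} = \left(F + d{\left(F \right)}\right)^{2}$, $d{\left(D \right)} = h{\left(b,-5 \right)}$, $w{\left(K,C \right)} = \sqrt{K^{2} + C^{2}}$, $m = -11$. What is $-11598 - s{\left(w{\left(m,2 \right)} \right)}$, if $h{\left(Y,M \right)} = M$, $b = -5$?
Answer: $-12798 + 400 \sqrt{5} \approx -11904.0$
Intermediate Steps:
$w{\left(K,C \right)} = \sqrt{C^{2} + K^{2}}$
$d{\left(D \right)} = -5$
$s{\left(F \right)} = 8 \left(-5 + F\right)^{2}$ ($s{\left(F \right)} = 8 \left(F - 5\right)^{2} = 8 \left(-5 + F\right)^{2}$)
$-11598 - s{\left(w{\left(m,2 \right)} \right)} = -11598 - 8 \left(-5 + \sqrt{2^{2} + \left(-11\right)^{2}}\right)^{2} = -11598 - 8 \left(-5 + \sqrt{4 + 121}\right)^{2} = -11598 - 8 \left(-5 + \sqrt{125}\right)^{2} = -11598 - 8 \left(-5 + 5 \sqrt{5}\right)^{2}$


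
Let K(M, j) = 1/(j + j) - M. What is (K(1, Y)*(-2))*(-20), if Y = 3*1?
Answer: -100/3 ≈ -33.333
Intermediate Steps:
Y = 3
K(M, j) = 1/(2*j) - M
(K(1, Y)*(-2))*(-20) = (((½)/3 - 1*1)*(-2))*(-20) = (((½)*(⅓) - 1)*(-2))*(-20) = ((⅙ - 1)*(-2))*(-20) = -⅚*(-2)*(-20) = (5/3)*(-20) = -100/3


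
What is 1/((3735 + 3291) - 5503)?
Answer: 1/1523 ≈ 0.00065660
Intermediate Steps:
1/((3735 + 3291) - 5503) = 1/(7026 - 5503) = 1/1523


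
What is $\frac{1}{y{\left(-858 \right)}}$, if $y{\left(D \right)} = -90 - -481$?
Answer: $\frac{1}{391} \approx 0.0025575$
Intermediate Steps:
$y{\left(D \right)} = 391$ ($y{\left(D \right)} = -90 + 481 = 391$)
$\frac{1}{y{\left(-858 \right)}} = \frac{1}{391}$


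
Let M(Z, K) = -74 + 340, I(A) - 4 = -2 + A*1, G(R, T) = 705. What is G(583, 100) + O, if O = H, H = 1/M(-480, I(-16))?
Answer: 187531/266 ≈ 705.00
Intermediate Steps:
I(A) = 2 + A (I(A) = 4 + (-2 + A*1) = 4 + (-2 + A) = 2 + A)
M(Z, K) = 266
H = 1/266 ≈ 0.0037594
O = 1/266 ≈ 0.0037594
G(583, 100) + O = 705 + 1/266 = 187531/266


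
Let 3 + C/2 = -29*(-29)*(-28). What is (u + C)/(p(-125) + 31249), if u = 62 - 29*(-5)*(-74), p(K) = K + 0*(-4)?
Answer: -28885/15562 ≈ -1.8561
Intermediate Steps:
p(K) = K (p(K) = K + 0 = K)
C = -47102 (C = -6 + 2*(-29*(-29)*(-28)) = -6 + 2*(841*(-28)) = -6 + 2*(-23548) = -6 - 47096 = -47102)
u = -10668 (u = 62 + 145*(-74) = 62 - 10730 = -10668)
(u + C)/(p(-125) + 31249) = (-10668 - 47102)/(-125 + 31249) = -57770/31124 = -57770*1/31124 = -28885/15562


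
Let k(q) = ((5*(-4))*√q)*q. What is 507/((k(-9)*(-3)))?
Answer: 169*I/540 ≈ 0.31296*I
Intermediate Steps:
k(q) = -20*q^(3/2) (k(q) = (-20*√q)*q = -20*q^(3/2))
507/((k(-9)*(-3))) = 507/((-(-540)*I*(-3))) = 507/(((540*I)*(-3))) = 507/((-1620*I)) = 507*(I/1620) = 169*I/540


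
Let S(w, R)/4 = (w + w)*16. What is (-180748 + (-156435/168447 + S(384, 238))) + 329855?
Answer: 11131992446/56149 ≈ 1.9826e+5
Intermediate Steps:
S(w, R) = 128*w (S(w, R) = 4*((w + w)*16) = 4*((2*w)*16) = 4*(32*w) = 128*w)
(-180748 + (-156435/168447 + S(384, 238))) + 329855 = (-180748 + (-156435/168447 + 128*384)) + 329855 = (-180748 + (-156435*1/168447 + 49152)) + 329855 = (-180748 + (-52145/56149 + 49152)) + 329855 = (-180748 + 2759783503/56149) + 329855 = -7389035949/56149 + 329855 = 11131992446/56149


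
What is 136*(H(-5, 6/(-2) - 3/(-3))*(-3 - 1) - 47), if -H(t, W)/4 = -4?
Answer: -15096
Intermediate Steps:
H(t, W) = 16 (H(t, W) = -4*(-4) = 16)
136*(H(-5, 6/(-2) - 3/(-3))*(-3 - 1) - 47) = 136*(16*(-3 - 1) - 47) = 136*(16*(-4) - 47) = 136*(-64 - 47) = 136*(-111) = -15096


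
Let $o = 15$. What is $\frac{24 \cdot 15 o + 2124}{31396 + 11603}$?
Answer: $\frac{228}{1303} \approx 0.17498$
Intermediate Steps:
$\frac{24 \cdot 15 o + 2124}{31396 + 11603} = \frac{24 \cdot 15 \cdot 15 + 2124}{31396 + 11603} = \frac{360 \cdot 15 + 2124}{42999} = \left(5400 + 2124\right) \frac{1}{42999} = 7524 \cdot \frac{1}{42999} = \frac{228}{1303}$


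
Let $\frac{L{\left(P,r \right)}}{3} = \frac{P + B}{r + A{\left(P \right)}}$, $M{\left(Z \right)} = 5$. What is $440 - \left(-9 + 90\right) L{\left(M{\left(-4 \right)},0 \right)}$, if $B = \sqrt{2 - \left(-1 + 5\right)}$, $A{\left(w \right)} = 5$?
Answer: $197 - \frac{243 i \sqrt{2}}{5} \approx 197.0 - 68.731 i$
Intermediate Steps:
$B = i \sqrt{2}$ ($B = \sqrt{2 - 4} = \sqrt{-2} = i \sqrt{2} \approx 1.4142 i$)
$L{\left(P,r \right)} = \frac{3 \left(P + i \sqrt{2}\right)}{5 + r}$ ($L{\left(P,r \right)} = 3 \frac{P + i \sqrt{2}}{r + 5} = 3 \frac{P + i \sqrt{2}}{5 + r} = \frac{3 \left(P + i \sqrt{2}\right)}{5 + r}$)
$440 - \left(-9 + 90\right) L{\left(M{\left(-4 \right)},0 \right)} = 440 - \left(-9 + 90\right) \frac{3 \left(5 + i \sqrt{2}\right)}{5 + 0} = 440 - 81 \frac{3 \left(5 + i \sqrt{2}\right)}{5} = 440 - 81 \cdot 3 \cdot \frac{1}{5} \left(5 + i \sqrt{2}\right) = 440 - 81 \left(3 + \frac{3 i \sqrt{2}}{5}\right) = 440 - \left(243 + \frac{243 i \sqrt{2}}{5}\right) = 197 - \frac{243 i \sqrt{2}}{5}$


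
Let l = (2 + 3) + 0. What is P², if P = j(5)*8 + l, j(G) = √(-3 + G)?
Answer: 153 + 80*√2 ≈ 266.14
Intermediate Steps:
l = 5 (l = 5 + 0 = 5)
P = 5 + 8*√2 (P = √(-3 + 5)*8 + 5 = √2*8 + 5 = 8*√2 + 5 = 5 + 8*√2 ≈ 16.314)
P² = (5 + 8*√2)²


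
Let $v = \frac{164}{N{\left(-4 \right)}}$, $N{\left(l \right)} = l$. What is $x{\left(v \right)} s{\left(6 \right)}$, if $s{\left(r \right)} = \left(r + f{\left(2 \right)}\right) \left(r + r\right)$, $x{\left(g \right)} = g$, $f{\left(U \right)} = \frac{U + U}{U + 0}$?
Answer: $-3936$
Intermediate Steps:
$f{\left(U \right)} = 2$ ($f{\left(U \right)} = \frac{2 U}{U} = 2$)
$v = -41$ ($v = \frac{164}{-4} = 164 \left(- \frac{1}{4}\right) = -41$)
$s{\left(r \right)} = 2 r \left(2 + r\right)$ ($s{\left(r \right)} = \left(r + 2\right) \left(r + r\right) = \left(2 + r\right) 2 r = 2 r \left(2 + r\right)$)
$x{\left(v \right)} s{\left(6 \right)} = - 41 \cdot 2 \cdot 6 \left(2 + 6\right) = - 41 \cdot 2 \cdot 6 \cdot 8 = \left(-41\right) 96 = -3936$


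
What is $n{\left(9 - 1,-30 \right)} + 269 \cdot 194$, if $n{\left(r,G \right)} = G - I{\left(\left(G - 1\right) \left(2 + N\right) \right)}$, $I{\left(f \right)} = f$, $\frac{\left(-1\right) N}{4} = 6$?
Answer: $51474$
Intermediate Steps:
$N = -24$ ($N = \left(-4\right) 6 = -24$)
$n{\left(r,G \right)} = -22 + 23 G$ ($n{\left(r,G \right)} = G - \left(G - 1\right) \left(2 - 24\right) = G - \left(-1 + G\right) \left(-22\right) = G - \left(22 - 22 G\right) = G + \left(-22 + 22 G\right) = -22 + 23 G$)
$n{\left(9 - 1,-30 \right)} + 269 \cdot 194 = \left(-22 + 23 \left(-30\right)\right) + 269 \cdot 194 = \left(-22 - 690\right) + 52186 = -712 + 52186 = 51474$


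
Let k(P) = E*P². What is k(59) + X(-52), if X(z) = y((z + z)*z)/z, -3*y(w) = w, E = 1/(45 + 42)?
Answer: 6497/87 ≈ 74.678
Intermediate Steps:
E = 1/87 ≈ 0.011494
y(w) = -w/3
k(P) = P²/87
X(z) = -2*z/3 (X(z) = (-(z + z)*z/3)/z = (-2*z*z/3)/z = (-2*z²/3)/z = -2*z/3)
k(59) + X(-52) = (1/87)*59² - ⅔*(-52) = (1/87)*3481 + 104/3 = 3481/87 + 104/3 = 6497/87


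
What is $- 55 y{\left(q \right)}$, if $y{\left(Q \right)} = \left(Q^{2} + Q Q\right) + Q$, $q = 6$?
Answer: $-4290$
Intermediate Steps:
$y{\left(Q \right)} = Q + 2 Q^{2}$ ($y{\left(Q \right)} = \left(Q^{2} + Q^{2}\right) + Q = 2 Q^{2} + Q = Q + 2 Q^{2}$)
$- 55 y{\left(q \right)} = - 55 \cdot 6 \left(1 + 2 \cdot 6\right) = - 55 \cdot 6 \left(1 + 12\right) = - 55 \cdot 6 \cdot 13 = \left(-55\right) 78 = -4290$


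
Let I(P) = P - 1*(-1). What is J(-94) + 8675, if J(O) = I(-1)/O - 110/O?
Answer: 407780/47 ≈ 8676.2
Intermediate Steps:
I(P) = 1 + P (I(P) = P + 1 = 1 + P)
J(O) = -110/O (J(O) = (1 - 1)/O - 110/O = 0/O - 110/O = 0 - 110/O = -110/O)
J(-94) + 8675 = -110/(-94) + 8675 = -110*(-1/94) + 8675 = 55/47 + 8675 = 407780/47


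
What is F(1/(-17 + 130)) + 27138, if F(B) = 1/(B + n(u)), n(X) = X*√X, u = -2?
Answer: (27251*I + 6133188*√2)/(I + 226*√2) ≈ 27138.0 + 0.35355*I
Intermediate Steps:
n(X) = X^(3/2)
F(B) = 1/(B - 2*I*√2) (F(B) = 1/(B + (-2)^(3/2)) = 1/(B - 2*I*√2))
F(1/(-17 + 130)) + 27138 = 1/(1/(-17 + 130) - 2*I*√2) + 27138 = 1/(1/113 - 2*I*√2) + 27138 = 27138 + 1/(1/113 - 2*I*√2)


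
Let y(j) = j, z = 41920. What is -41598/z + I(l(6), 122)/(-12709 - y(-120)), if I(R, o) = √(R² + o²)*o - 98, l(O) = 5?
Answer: -259784531/263865440 - 122*√14909/12589 ≈ -2.1678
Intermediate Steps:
I(R, o) = -98 + o*√(R² + o²) (I(R, o) = o*√(R² + o²) - 98 = -98 + o*√(R² + o²))
-41598/z + I(l(6), 122)/(-12709 - y(-120)) = -41598/41920 + (-98 + 122*√(5² + 122²))/(-12709 - 1*(-120)) = -41598*1/41920 + (-98 + 122*√(25 + 14884))/(-12709 + 120) = -20799/20960 + (-98 + 122*√14909)/(-12589) = -20799/20960 + (-98 + 122*√14909)*(-1/12589) = -20799/20960 + (98/12589 - 122*√14909/12589) = -259784531/263865440 - 122*√14909/12589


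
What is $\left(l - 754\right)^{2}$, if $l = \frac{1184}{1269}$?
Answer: $\frac{913251632164}{1610361} \approx 5.6711 \cdot 10^{5}$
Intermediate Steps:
$l = \frac{1184}{1269}$ ($l = 1184 \cdot \frac{1}{1269} = \frac{1184}{1269} \approx 0.93302$)
$\left(l - 754\right)^{2} = \left(\frac{1184}{1269} - 754\right)^{2} = \left(- \frac{955642}{1269}\right)^{2} = \frac{913251632164}{1610361}$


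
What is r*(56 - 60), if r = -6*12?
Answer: 288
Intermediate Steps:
r = -72
r*(56 - 60) = -72*(56 - 60) = -72*(-4) = 288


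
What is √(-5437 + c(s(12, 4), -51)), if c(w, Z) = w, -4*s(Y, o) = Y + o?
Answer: I*√5441 ≈ 73.763*I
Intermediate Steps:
s(Y, o) = -Y/4 - o/4 (s(Y, o) = -(Y + o)/4 = -Y/4 - o/4)
√(-5437 + c(s(12, 4), -51)) = √(-5437 + (-¼*12 - ¼*4)) = √(-5437 + (-3 - 1)) = √(-5437 - 4) = √(-5441) = I*√5441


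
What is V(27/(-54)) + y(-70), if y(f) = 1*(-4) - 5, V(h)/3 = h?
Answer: -21/2 ≈ -10.500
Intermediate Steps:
V(h) = 3*h
y(f) = -9 (y(f) = -4 - 5 = -9)
V(27/(-54)) + y(-70) = 3*(27/(-54)) - 9 = 3*(27*(-1/54)) - 9 = 3*(-1/2) - 9 = -3/2 - 9 = -21/2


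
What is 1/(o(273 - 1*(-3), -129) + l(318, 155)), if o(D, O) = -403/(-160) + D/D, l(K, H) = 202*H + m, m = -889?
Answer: 160/4867923 ≈ 3.2868e-5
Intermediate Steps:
l(K, H) = -889 + 202*H (l(K, H) = 202*H - 889 = -889 + 202*H)
o(D, O) = 563/160 (o(D, O) = -403*(-1/160) + 1 = 403/160 + 1 = 563/160)
1/(o(273 - 1*(-3), -129) + l(318, 155)) = 1/(563/160 + (-889 + 202*155)) = 1/(563/160 + (-889 + 31310)) = 1/(563/160 + 30421) = 1/(4867923/160) = 160/4867923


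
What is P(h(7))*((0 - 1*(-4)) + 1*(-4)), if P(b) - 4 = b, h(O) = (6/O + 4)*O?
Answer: 0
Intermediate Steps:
h(O) = O*(4 + 6/O) (h(O) = (4 + 6/O)*O = O*(4 + 6/O))
P(b) = 4 + b
P(h(7))*((0 - 1*(-4)) + 1*(-4)) = (4 + (6 + 4*7))*((0 - 1*(-4)) + 1*(-4)) = (4 + (6 + 28))*((0 + 4) - 4) = (4 + 34)*(4 - 4) = 38*0 = 0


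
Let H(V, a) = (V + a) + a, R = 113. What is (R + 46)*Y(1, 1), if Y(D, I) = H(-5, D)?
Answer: -477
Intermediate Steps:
H(V, a) = V + 2*a
Y(D, I) = -5 + 2*D
(R + 46)*Y(1, 1) = (113 + 46)*(-5 + 2*1) = 159*(-5 + 2) = 159*(-3) = -477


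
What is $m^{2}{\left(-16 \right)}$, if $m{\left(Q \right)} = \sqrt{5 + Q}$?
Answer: $-11$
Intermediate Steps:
$m^{2}{\left(-16 \right)} = \left(\sqrt{5 - 16}\right)^{2} = \left(\sqrt{-11}\right)^{2} = \left(i \sqrt{11}\right)^{2} = -11$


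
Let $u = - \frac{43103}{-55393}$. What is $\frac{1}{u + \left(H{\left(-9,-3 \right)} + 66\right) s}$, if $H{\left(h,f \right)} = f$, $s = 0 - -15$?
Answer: $\frac{55393}{52389488} \approx 0.0010573$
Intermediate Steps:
$s = 15$ ($s = 0 + 15 = 15$)
$u = \frac{43103}{55393}$ ($u = \left(-43103\right) \left(- \frac{1}{55393}\right) = \frac{43103}{55393} \approx 0.77813$)
$\frac{1}{u + \left(H{\left(-9,-3 \right)} + 66\right) s} = \frac{1}{\frac{43103}{55393} + \left(-3 + 66\right) 15} = \frac{1}{\frac{43103}{55393} + 63 \cdot 15} = \frac{1}{\frac{43103}{55393} + 945} = \frac{1}{\frac{52389488}{55393}} = \frac{55393}{52389488}$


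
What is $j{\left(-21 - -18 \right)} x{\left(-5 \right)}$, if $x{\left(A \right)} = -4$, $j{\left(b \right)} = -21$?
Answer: $84$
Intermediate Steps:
$j{\left(-21 - -18 \right)} x{\left(-5 \right)} = \left(-21\right) \left(-4\right) = 84$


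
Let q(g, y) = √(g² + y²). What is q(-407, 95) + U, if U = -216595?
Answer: -216595 + √174674 ≈ -2.1618e+5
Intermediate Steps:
q(-407, 95) + U = √((-407)² + 95²) - 216595 = √(165649 + 9025) - 216595 = √174674 - 216595 = -216595 + √174674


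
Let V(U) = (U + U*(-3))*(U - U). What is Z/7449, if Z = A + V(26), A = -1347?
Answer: -449/2483 ≈ -0.18083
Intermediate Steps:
V(U) = 0 (V(U) = (U - 3*U)*0 = -2*U*0 = 0)
Z = -1347 (Z = -1347 + 0 = -1347)
Z/7449 = -1347/7449 = -1347*1/7449 = -449/2483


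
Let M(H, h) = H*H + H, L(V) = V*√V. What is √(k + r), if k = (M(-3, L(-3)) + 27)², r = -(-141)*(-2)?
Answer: √807 ≈ 28.408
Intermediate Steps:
L(V) = V^(3/2)
M(H, h) = H + H² (M(H, h) = H² + H = H + H²)
r = -282 (r = -141*2 = -282)
k = 1089 (k = (-3*(1 - 3) + 27)² = (-3*(-2) + 27)² = (6 + 27)² = 33² = 1089)
√(k + r) = √(1089 - 282) = √807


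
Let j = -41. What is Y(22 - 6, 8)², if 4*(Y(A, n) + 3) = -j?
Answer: 841/16 ≈ 52.563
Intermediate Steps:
Y(A, n) = 29/4 (Y(A, n) = -3 + (-1*(-41))/4 = -3 + (¼)*41 = -3 + 41/4 = 29/4)
Y(22 - 6, 8)² = (29/4)² = 841/16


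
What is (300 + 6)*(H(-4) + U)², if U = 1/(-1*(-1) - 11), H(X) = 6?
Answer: 532593/50 ≈ 10652.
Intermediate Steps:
U = -⅒ (U = 1/(1 - 11) = 1/(-10) = -⅒ ≈ -0.10000)
(300 + 6)*(H(-4) + U)² = (300 + 6)*(6 - ⅒)² = 306*(59/10)² = 306*(3481/100) = 532593/50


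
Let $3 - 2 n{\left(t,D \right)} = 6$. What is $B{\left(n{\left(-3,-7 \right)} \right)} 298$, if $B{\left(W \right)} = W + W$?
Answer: $-894$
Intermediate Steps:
$n{\left(t,D \right)} = - \frac{3}{2}$ ($n{\left(t,D \right)} = \frac{3}{2} - 3 = - \frac{3}{2}$)
$B{\left(W \right)} = 2 W$
$B{\left(n{\left(-3,-7 \right)} \right)} 298 = 2 \left(- \frac{3}{2}\right) 298 = \left(-3\right) 298 = -894$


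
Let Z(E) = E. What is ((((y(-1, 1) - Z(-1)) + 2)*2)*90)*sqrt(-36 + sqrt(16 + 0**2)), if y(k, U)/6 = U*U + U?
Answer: 10800*I*sqrt(2) ≈ 15274.0*I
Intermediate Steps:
y(k, U) = 6*U + 6*U**2 (y(k, U) = 6*(U*U + U) = 6*(U**2 + U) = 6*(U + U**2) = 6*U + 6*U**2)
((((y(-1, 1) - Z(-1)) + 2)*2)*90)*sqrt(-36 + sqrt(16 + 0**2)) = ((((6*1*(1 + 1) - 1*(-1)) + 2)*2)*90)*sqrt(-36 + sqrt(16 + 0**2)) = ((((6*1*2 + 1) + 2)*2)*90)*sqrt(-36 + sqrt(16 + 0)) = ((((12 + 1) + 2)*2)*90)*sqrt(-36 + sqrt(16)) = (((13 + 2)*2)*90)*sqrt(-36 + 4) = ((15*2)*90)*sqrt(-32) = (30*90)*(4*I*sqrt(2)) = 2700*(4*I*sqrt(2)) = 10800*I*sqrt(2)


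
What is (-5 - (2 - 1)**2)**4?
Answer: 1296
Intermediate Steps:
(-5 - (2 - 1)**2)**4 = (-5 - 1*1**2)**4 = (-5 - 1*1)**4 = (-5 - 1)**4 = (-6)**4 = 1296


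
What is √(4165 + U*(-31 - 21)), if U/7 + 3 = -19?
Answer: √12173 ≈ 110.33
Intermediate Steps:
U = -154 (U = -21 + 7*(-19) = -21 - 133 = -154)
√(4165 + U*(-31 - 21)) = √(4165 - 154*(-31 - 21)) = √(4165 - 154*(-52)) = √(4165 + 8008) = √12173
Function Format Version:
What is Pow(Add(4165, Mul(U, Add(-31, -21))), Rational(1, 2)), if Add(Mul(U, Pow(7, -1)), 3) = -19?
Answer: Pow(12173, Rational(1, 2)) ≈ 110.33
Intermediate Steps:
U = -154 (U = Add(-21, Mul(7, -19)) = Add(-21, -133) = -154)
Pow(Add(4165, Mul(U, Add(-31, -21))), Rational(1, 2)) = Pow(Add(4165, Mul(-154, Add(-31, -21))), Rational(1, 2)) = Pow(Add(4165, Mul(-154, -52)), Rational(1, 2)) = Pow(Add(4165, 8008), Rational(1, 2)) = Pow(12173, Rational(1, 2))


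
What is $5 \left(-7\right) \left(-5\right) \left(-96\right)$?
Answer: $-16800$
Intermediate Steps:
$5 \left(-7\right) \left(-5\right) \left(-96\right) = \left(-35\right) \left(-5\right) \left(-96\right) = 175 \left(-96\right) = -16800$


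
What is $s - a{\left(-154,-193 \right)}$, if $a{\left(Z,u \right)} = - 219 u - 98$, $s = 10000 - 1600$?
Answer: $-33769$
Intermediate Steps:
$s = 8400$
$a{\left(Z,u \right)} = -98 - 219 u$
$s - a{\left(-154,-193 \right)} = 8400 - \left(-98 - -42267\right) = 8400 - \left(-98 + 42267\right) = 8400 - 42169 = -33769$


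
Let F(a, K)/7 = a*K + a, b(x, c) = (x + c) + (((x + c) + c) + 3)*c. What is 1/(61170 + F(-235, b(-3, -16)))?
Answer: -1/751460 ≈ -1.3307e-6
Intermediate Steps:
b(x, c) = c + x + c*(3 + x + 2*c) (b(x, c) = (c + x) + (((c + x) + c) + 3)*c = (c + x) + ((x + 2*c) + 3)*c = (c + x) + (3 + x + 2*c)*c = (c + x) + c*(3 + x + 2*c) = c + x + c*(3 + x + 2*c))
F(a, K) = 7*a + 7*K*a (F(a, K) = 7*(a*K + a) = 7*(K*a + a) = 7*(a + K*a) = 7*a + 7*K*a)
1/(61170 + F(-235, b(-3, -16))) = 1/(61170 + 7*(-235)*(1 + (-3 + 2*(-16)² + 4*(-16) - 16*(-3)))) = 1/(61170 + 7*(-235)*(1 + (-3 + 2*256 - 64 + 48))) = 1/(61170 + 7*(-235)*(1 + (-3 + 512 - 64 + 48))) = 1/(61170 + 7*(-235)*(1 + 493)) = 1/(61170 + 7*(-235)*494) = 1/(61170 - 812630) = 1/(-751460) = -1/751460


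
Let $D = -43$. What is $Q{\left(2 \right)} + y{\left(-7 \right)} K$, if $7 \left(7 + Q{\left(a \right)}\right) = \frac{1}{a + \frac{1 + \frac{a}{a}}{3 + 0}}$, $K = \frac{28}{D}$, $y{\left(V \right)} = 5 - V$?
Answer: $- \frac{35543}{2408} \approx -14.76$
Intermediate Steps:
$K = - \frac{28}{43}$ ($K = \frac{28}{-43} = 28 \left(- \frac{1}{43}\right) = - \frac{28}{43} \approx -0.65116$)
$Q{\left(a \right)} = -7 + \frac{1}{7 \left(\frac{2}{3} + a\right)}$ ($Q{\left(a \right)} = -7 + \frac{1}{7 \left(a + \frac{1 + \frac{a}{a}}{3 + 0}\right)} = -7 + \frac{1}{7 \left(a + \frac{1 + 1}{3}\right)} = -7 + \frac{1}{7 \left(a + 2 \cdot \frac{1}{3}\right)} = -7 + \frac{1}{7 \left(a + \frac{2}{3}\right)} = -7 + \frac{1}{7 \left(\frac{2}{3} + a\right)}$)
$Q{\left(2 \right)} + y{\left(-7 \right)} K = \frac{-95 - 294}{7 \left(2 + 3 \cdot 2\right)} + \left(5 - -7\right) \left(- \frac{28}{43}\right) = \frac{-95 - 294}{7 \left(2 + 6\right)} + \left(5 + 7\right) \left(- \frac{28}{43}\right) = \frac{1}{7} \cdot \frac{1}{8} \left(-389\right) + 12 \left(- \frac{28}{43}\right) = \frac{1}{7} \cdot \frac{1}{8} \left(-389\right) - \frac{336}{43} = - \frac{389}{56} - \frac{336}{43} = - \frac{35543}{2408}$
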